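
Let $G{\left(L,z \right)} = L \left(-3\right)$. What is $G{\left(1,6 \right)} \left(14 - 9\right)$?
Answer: $-15$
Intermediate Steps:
$G{\left(L,z \right)} = - 3 L$
$G{\left(1,6 \right)} \left(14 - 9\right) = \left(-3\right) 1 \left(14 - 9\right) = \left(-3\right) 5 = -15$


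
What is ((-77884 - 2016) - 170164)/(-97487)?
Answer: 250064/97487 ≈ 2.5651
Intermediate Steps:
((-77884 - 2016) - 170164)/(-97487) = (-79900 - 170164)*(-1/97487) = -250064*(-1/97487) = 250064/97487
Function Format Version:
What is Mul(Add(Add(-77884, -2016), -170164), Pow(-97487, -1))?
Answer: Rational(250064, 97487) ≈ 2.5651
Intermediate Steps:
Mul(Add(Add(-77884, -2016), -170164), Pow(-97487, -1)) = Mul(Add(-79900, -170164), Rational(-1, 97487)) = Mul(-250064, Rational(-1, 97487)) = Rational(250064, 97487)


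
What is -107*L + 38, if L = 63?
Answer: -6703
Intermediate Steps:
-107*L + 38 = -107*63 + 38 = -6741 + 38 = -6703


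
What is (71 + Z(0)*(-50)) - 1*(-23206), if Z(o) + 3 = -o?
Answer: 23427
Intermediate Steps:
Z(o) = -3 - o
(71 + Z(0)*(-50)) - 1*(-23206) = (71 + (-3 - 1*0)*(-50)) - 1*(-23206) = (71 + (-3 + 0)*(-50)) + 23206 = (71 - 3*(-50)) + 23206 = (71 + 150) + 23206 = 221 + 23206 = 23427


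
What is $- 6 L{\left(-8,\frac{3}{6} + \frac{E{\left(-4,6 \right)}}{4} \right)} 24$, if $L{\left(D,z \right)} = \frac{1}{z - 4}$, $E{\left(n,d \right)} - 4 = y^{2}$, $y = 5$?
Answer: $- \frac{192}{5} \approx -38.4$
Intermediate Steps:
$E{\left(n,d \right)} = 29$ ($E{\left(n,d \right)} = 4 + 5^{2} = 4 + 25 = 29$)
$L{\left(D,z \right)} = \frac{1}{-4 + z}$
$- 6 L{\left(-8,\frac{3}{6} + \frac{E{\left(-4,6 \right)}}{4} \right)} 24 = - \frac{6}{-4 + \left(\frac{3}{6} + \frac{29}{4}\right)} 24 = - \frac{6}{-4 + \left(3 \cdot \frac{1}{6} + 29 \cdot \frac{1}{4}\right)} 24 = - \frac{6}{-4 + \left(\frac{1}{2} + \frac{29}{4}\right)} 24 = - \frac{6}{-4 + \frac{31}{4}} \cdot 24 = - \frac{6}{\frac{15}{4}} \cdot 24 = \left(-6\right) \frac{4}{15} \cdot 24 = \left(- \frac{8}{5}\right) 24 = - \frac{192}{5}$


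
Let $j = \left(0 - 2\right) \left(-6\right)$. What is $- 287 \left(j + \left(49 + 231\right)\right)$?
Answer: $-83804$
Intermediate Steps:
$j = 12$ ($j = \left(-2\right) \left(-6\right) = 12$)
$- 287 \left(j + \left(49 + 231\right)\right) = - 287 \left(12 + \left(49 + 231\right)\right) = - 287 \left(12 + 280\right) = \left(-287\right) 292 = -83804$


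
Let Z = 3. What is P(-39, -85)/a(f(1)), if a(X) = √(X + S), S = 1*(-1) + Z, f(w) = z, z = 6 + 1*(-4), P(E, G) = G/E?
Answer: 85/78 ≈ 1.0897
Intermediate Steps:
z = 2 (z = 6 - 4 = 2)
f(w) = 2
S = 2 (S = 1*(-1) + 3 = -1 + 3 = 2)
a(X) = √(2 + X) (a(X) = √(X + 2) = √(2 + X))
P(-39, -85)/a(f(1)) = (-85/(-39))/(√(2 + 2)) = (-85*(-1/39))/(√4) = (85/39)/2 = (85/39)*(½) = 85/78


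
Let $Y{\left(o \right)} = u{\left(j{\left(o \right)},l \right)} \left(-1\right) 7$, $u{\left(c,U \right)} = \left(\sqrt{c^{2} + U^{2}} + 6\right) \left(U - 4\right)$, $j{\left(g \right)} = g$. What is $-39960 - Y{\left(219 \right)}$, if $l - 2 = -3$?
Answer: $-40170 - 35 \sqrt{47962} \approx -47835.0$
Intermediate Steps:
$l = -1$ ($l = 2 - 3 = -1$)
$u{\left(c,U \right)} = \left(-4 + U\right) \left(6 + \sqrt{U^{2} + c^{2}}\right)$ ($u{\left(c,U \right)} = \left(\sqrt{U^{2} + c^{2}} + 6\right) \left(-4 + U\right) = \left(6 + \sqrt{U^{2} + c^{2}}\right) \left(-4 + U\right) = \left(-4 + U\right) \left(6 + \sqrt{U^{2} + c^{2}}\right)$)
$Y{\left(o \right)} = 210 + 35 \sqrt{1 + o^{2}}$ ($Y{\left(o \right)} = \left(-24 - 4 \sqrt{\left(-1\right)^{2} + o^{2}} + 6 \left(-1\right) - \sqrt{\left(-1\right)^{2} + o^{2}}\right) \left(-1\right) 7 = \left(-24 - 4 \sqrt{1 + o^{2}} - 6 - \sqrt{1 + o^{2}}\right) \left(-1\right) 7 = \left(-30 - 5 \sqrt{1 + o^{2}}\right) \left(-1\right) 7 = \left(30 + 5 \sqrt{1 + o^{2}}\right) 7 = 210 + 35 \sqrt{1 + o^{2}}$)
$-39960 - Y{\left(219 \right)} = -39960 - \left(210 + 35 \sqrt{1 + 219^{2}}\right) = -39960 - \left(210 + 35 \sqrt{1 + 47961}\right) = -39960 - \left(210 + 35 \sqrt{47962}\right) = -40170 - 35 \sqrt{47962}$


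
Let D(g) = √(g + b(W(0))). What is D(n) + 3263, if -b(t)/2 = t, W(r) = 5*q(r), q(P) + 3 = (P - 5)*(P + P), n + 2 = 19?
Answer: 3263 + √47 ≈ 3269.9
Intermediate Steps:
n = 17 (n = -2 + 19 = 17)
q(P) = -3 + 2*P*(-5 + P) (q(P) = -3 + (P - 5)*(P + P) = -3 + (-5 + P)*(2*P) = -3 + 2*P*(-5 + P))
W(r) = -15 - 50*r + 10*r² (W(r) = 5*(-3 - 10*r + 2*r²) = -15 - 50*r + 10*r²)
b(t) = -2*t
D(g) = √(30 + g) (D(g) = √(g - 2*(-15 - 50*0 + 10*0²)) = √(g - 2*(-15 + 0 + 10*0)) = √(g - 2*(-15 + 0 + 0)) = √(g - 2*(-15)) = √(g + 30) = √(30 + g))
D(n) + 3263 = √(30 + 17) + 3263 = √47 + 3263 = 3263 + √47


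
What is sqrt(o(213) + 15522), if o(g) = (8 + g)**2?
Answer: sqrt(64363) ≈ 253.70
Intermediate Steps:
sqrt(o(213) + 15522) = sqrt((8 + 213)**2 + 15522) = sqrt(221**2 + 15522) = sqrt(48841 + 15522) = sqrt(64363)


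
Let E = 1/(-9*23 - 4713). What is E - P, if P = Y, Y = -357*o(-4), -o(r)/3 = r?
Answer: 21077279/4920 ≈ 4284.0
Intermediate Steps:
o(r) = -3*r
Y = -4284 (Y = -(-1071)*(-4) = -357*12 = -4284)
P = -4284
E = -1/4920 (E = 1/(-207 - 4713) = 1/(-4920) = -1/4920 ≈ -0.00020325)
E - P = -1/4920 - 1*(-4284) = -1/4920 + 4284 = 21077279/4920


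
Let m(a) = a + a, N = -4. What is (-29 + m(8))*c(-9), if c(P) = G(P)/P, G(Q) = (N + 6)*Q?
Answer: -26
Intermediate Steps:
G(Q) = 2*Q (G(Q) = (-4 + 6)*Q = 2*Q)
c(P) = 2 (c(P) = (2*P)/P = 2)
m(a) = 2*a
(-29 + m(8))*c(-9) = (-29 + 2*8)*2 = (-29 + 16)*2 = -13*2 = -26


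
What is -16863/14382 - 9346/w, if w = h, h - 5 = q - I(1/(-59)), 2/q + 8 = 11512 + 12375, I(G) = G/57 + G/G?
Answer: -3599852562165721/1540076876922 ≈ -2337.4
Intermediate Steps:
I(G) = 1 + G/57 (I(G) = G*(1/57) + 1 = G/57 + 1 = 1 + G/57)
q = 2/23879 (q = 2/(-8 + (11512 + 12375)) = 2/(-8 + 23887) = 2/23879 ≈ 8.3756e-5)
h = 321250913/80305077 (h = 5 + (2/23879 - (1 + (1/57)/(-59))) = 5 + (2/23879 - (1 + (1/57)*(-1/59))) = 5 + (2/23879 - (1 - 1/3363)) = 5 + (2/23879 - 1*3362/3363) = 5 + (2/23879 - 3362/3363) = 5 - 80274472/80305077 = 321250913/80305077 ≈ 4.0004)
w = 321250913/80305077 ≈ 4.0004
-16863/14382 - 9346/w = -16863/14382 - 9346/321250913/80305077 = -16863*1/14382 - 9346*80305077/321250913 = -5621/4794 - 750531249642/321250913 = -3599852562165721/1540076876922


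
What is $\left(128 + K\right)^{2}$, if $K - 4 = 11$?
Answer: $20449$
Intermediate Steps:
$K = 15$ ($K = 4 + 11 = 15$)
$\left(128 + K\right)^{2} = \left(128 + 15\right)^{2} = 143^{2} = 20449$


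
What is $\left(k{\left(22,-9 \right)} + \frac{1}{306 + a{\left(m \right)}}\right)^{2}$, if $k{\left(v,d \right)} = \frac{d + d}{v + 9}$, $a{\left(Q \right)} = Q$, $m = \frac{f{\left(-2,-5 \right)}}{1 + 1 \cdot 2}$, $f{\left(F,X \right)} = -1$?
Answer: $\frac{269386569}{808094329} \approx 0.33336$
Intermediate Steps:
$m = - \frac{1}{3}$ ($m = - \frac{1}{1 + 1 \cdot 2} = - \frac{1}{1 + 2} = - \frac{1}{3} \approx -0.33333$)
$k{\left(v,d \right)} = \frac{2 d}{9 + v}$
$\left(k{\left(22,-9 \right)} + \frac{1}{306 + a{\left(m \right)}}\right)^{2} = \left(2 \left(-9\right) \frac{1}{9 + 22} + \frac{1}{306 - \frac{1}{3}}\right)^{2} = \left(2 \left(-9\right) \frac{1}{31} + \frac{1}{\frac{917}{3}}\right)^{2} = \left(2 \left(-9\right) \frac{1}{31} + \frac{3}{917}\right)^{2} = \left(- \frac{18}{31} + \frac{3}{917}\right)^{2} = \left(- \frac{16413}{28427}\right)^{2} = \frac{269386569}{808094329}$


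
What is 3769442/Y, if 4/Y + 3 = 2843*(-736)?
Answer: -3943686341171/2 ≈ -1.9718e+12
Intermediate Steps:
Y = -4/2092451 (Y = 4/(-3 + 2843*(-736)) = 4/(-3 - 2092448) = 4/(-2092451) = 4*(-1/2092451) = -4/2092451 ≈ -1.9116e-6)
3769442/Y = 3769442/(-4/2092451) = 3769442*(-2092451/4) = -3943686341171/2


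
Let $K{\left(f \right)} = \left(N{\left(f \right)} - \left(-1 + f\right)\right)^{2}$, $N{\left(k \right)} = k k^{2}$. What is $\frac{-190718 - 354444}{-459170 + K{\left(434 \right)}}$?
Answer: $- \frac{545162}{6682420123477871} \approx -8.1582 \cdot 10^{-11}$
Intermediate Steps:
$N{\left(k \right)} = k^{3}$
$K{\left(f \right)} = \left(1 + f^{3} - f\right)^{2}$ ($K{\left(f \right)} = \left(f^{3} - \left(-1 + f\right)\right)^{2} = \left(1 + f^{3} - f\right)^{2}$)
$\frac{-190718 - 354444}{-459170 + K{\left(434 \right)}} = \frac{-190718 - 354444}{-459170 + \left(1 + 434^{3} - 434\right)^{2}} = - \frac{545162}{-459170 + \left(1 + 81746504 - 434\right)^{2}} = - \frac{545162}{-459170 + 81746071^{2}} = - \frac{545162}{-459170 + 6682420123937041} = - \frac{545162}{6682420123477871}$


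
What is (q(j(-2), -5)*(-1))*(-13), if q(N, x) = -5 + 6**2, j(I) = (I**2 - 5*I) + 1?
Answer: 403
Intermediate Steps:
j(I) = 1 + I**2 - 5*I
q(N, x) = 31 (q(N, x) = -5 + 36 = 31)
(q(j(-2), -5)*(-1))*(-13) = (31*(-1))*(-13) = -31*(-13) = 403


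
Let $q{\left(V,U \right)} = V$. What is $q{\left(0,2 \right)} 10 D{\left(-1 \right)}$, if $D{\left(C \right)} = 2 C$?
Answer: $0$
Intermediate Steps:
$q{\left(0,2 \right)} 10 D{\left(-1 \right)} = 0 \cdot 10 \cdot 2 \left(-1\right) = 0 \left(-2\right) = 0$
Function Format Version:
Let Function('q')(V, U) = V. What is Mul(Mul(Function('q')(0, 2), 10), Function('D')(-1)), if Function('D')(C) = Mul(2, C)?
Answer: 0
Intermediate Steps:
Mul(Mul(Function('q')(0, 2), 10), Function('D')(-1)) = Mul(Mul(0, 10), Mul(2, -1)) = Mul(0, -2) = 0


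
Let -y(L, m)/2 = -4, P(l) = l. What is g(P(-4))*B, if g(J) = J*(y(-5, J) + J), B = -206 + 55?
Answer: 2416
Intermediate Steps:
B = -151
y(L, m) = 8 (y(L, m) = -2*(-4) = 8)
g(J) = J*(8 + J)
g(P(-4))*B = -4*(8 - 4)*(-151) = -4*4*(-151) = -16*(-151) = 2416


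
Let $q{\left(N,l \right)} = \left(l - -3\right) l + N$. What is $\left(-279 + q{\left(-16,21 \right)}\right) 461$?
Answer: $96349$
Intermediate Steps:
$q{\left(N,l \right)} = N + l \left(3 + l\right)$ ($q{\left(N,l \right)} = \left(l + 3\right) l + N = \left(3 + l\right) l + N = l \left(3 + l\right) + N = N + l \left(3 + l\right)$)
$\left(-279 + q{\left(-16,21 \right)}\right) 461 = \left(-279 + \left(-16 + 21^{2} + 3 \cdot 21\right)\right) 461 = \left(-279 + \left(-16 + 441 + 63\right)\right) 461 = \left(-279 + 488\right) 461 = 209 \cdot 461 = 96349$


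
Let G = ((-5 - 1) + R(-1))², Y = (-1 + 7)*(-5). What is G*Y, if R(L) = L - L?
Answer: -1080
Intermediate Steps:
R(L) = 0
Y = -30 (Y = 6*(-5) = -30)
G = 36 (G = ((-5 - 1) + 0)² = (-6 + 0)² = (-6)² = 36)
G*Y = 36*(-30) = -1080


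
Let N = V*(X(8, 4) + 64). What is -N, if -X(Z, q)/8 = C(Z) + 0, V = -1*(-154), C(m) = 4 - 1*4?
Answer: -9856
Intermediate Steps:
C(m) = 0 (C(m) = 4 - 4 = 0)
V = 154
X(Z, q) = 0 (X(Z, q) = -8*(0 + 0) = -8*0 = 0)
N = 9856 (N = 154*(0 + 64) = 154*64 = 9856)
-N = -1*9856 = -9856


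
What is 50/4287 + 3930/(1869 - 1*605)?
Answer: 8455555/2709384 ≈ 3.1208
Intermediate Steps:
50/4287 + 3930/(1869 - 1*605) = 50*(1/4287) + 3930/(1869 - 605) = 50/4287 + 3930/1264 = 50/4287 + 3930*(1/1264) = 50/4287 + 1965/632 = 8455555/2709384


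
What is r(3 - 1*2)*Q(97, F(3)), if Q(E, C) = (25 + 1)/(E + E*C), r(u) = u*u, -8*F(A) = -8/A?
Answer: 39/194 ≈ 0.20103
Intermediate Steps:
F(A) = 1/A (F(A) = -(-1)/A = 1/A)
r(u) = u²
Q(E, C) = 26/(E + C*E)
r(3 - 1*2)*Q(97, F(3)) = (3 - 1*2)²*(26/(97*(1 + 1/3))) = (3 - 2)²*(26*(1/97)/(1 + ⅓)) = 1²*(26*(1/97)/(4/3)) = 1*(26*(1/97)*(¾)) = 1*(39/194) = 39/194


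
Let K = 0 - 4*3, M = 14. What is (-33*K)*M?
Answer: 5544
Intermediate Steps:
K = -12 (K = 0 - 12 = -12)
(-33*K)*M = -33*(-12)*14 = 396*14 = 5544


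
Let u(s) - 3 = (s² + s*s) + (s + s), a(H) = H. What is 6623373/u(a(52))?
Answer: 6623373/5515 ≈ 1201.0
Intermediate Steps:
u(s) = 3 + 2*s + 2*s² (u(s) = 3 + ((s² + s*s) + (s + s)) = 3 + ((s² + s²) + 2*s) = 3 + (2*s² + 2*s) = 3 + (2*s + 2*s²) = 3 + 2*s + 2*s²)
6623373/u(a(52)) = 6623373/(3 + 2*52 + 2*52²) = 6623373/(3 + 104 + 2*2704) = 6623373/(3 + 104 + 5408) = 6623373/5515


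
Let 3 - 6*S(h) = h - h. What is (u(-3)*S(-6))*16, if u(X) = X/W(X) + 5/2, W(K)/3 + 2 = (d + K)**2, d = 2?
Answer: 28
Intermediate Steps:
S(h) = 1/2 (S(h) = 1/2 - (h - h)/6 = 1/2 - 1/6*0 = 1/2 + 0 = 1/2)
W(K) = -6 + 3*(2 + K)**2
u(X) = 5/2 + X/(-6 + 3*(2 + X)**2) (u(X) = X/(-6 + 3*(2 + X)**2) + 5/2 = 5/2 + X/(-6 + 3*(2 + X)**2))
(u(-3)*S(-6))*16 = (((-30 + 2*(-3) + 15*(2 - 3)**2)/(6*(-2 + (2 - 3)**2)))*(1/2))*16 = (((-30 - 6 + 15*(-1)**2)/(6*(-2 + (-1)**2)))*(1/2))*16 = (((-30 - 6 + 15*1)/(6*(-2 + 1)))*(1/2))*16 = (((1/6)*(-30 - 6 + 15)/(-1))*(1/2))*16 = (((1/6)*(-1)*(-21))*(1/2))*16 = ((7/2)*(1/2))*16 = (7/4)*16 = 28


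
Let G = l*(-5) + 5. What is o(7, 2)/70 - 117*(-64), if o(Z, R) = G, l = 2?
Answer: 104831/14 ≈ 7487.9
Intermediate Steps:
G = -5 (G = 2*(-5) + 5 = -10 + 5 = -5)
o(Z, R) = -5
o(7, 2)/70 - 117*(-64) = -5/70 - 117*(-64) = -5*1/70 + 7488 = -1/14 + 7488 = 104831/14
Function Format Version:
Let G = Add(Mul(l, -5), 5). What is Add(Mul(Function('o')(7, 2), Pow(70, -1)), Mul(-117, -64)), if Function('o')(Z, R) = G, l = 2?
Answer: Rational(104831, 14) ≈ 7487.9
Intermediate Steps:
G = -5 (G = Add(Mul(2, -5), 5) = Add(-10, 5) = -5)
Function('o')(Z, R) = -5
Add(Mul(Function('o')(7, 2), Pow(70, -1)), Mul(-117, -64)) = Add(Mul(-5, Pow(70, -1)), Mul(-117, -64)) = Add(Mul(-5, Rational(1, 70)), 7488) = Add(Rational(-1, 14), 7488) = Rational(104831, 14)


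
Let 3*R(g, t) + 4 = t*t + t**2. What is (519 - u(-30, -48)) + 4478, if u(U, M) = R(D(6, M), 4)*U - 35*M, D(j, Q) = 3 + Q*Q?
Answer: 3597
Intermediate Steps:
D(j, Q) = 3 + Q**2
R(g, t) = -4/3 + 2*t**2/3 (R(g, t) = -4/3 + (t*t + t**2)/3 = -4/3 + (t**2 + t**2)/3 = -4/3 + (2*t**2)/3 = -4/3 + 2*t**2/3)
u(U, M) = -35*M + 28*U/3 (u(U, M) = (-4/3 + (2/3)*4**2)*U - 35*M = (-4/3 + (2/3)*16)*U - 35*M = (-4/3 + 32/3)*U - 35*M = 28*U/3 - 35*M = -35*M + 28*U/3)
(519 - u(-30, -48)) + 4478 = (519 - (-35*(-48) + (28/3)*(-30))) + 4478 = (519 - (1680 - 280)) + 4478 = (519 - 1*1400) + 4478 = (519 - 1400) + 4478 = -881 + 4478 = 3597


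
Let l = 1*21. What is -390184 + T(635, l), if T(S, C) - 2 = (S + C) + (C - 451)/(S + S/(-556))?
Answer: -27455787926/70485 ≈ -3.8953e+5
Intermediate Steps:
l = 21
T(S, C) = 2 + C + S + 556*(-451 + C)/(555*S) (T(S, C) = 2 + ((S + C) + (C - 451)/(S + S/(-556))) = 2 + ((C + S) + (-451 + C)/(S + S*(-1/556))) = 2 + ((C + S) + (-451 + C)/(S - S/556)) = 2 + ((C + S) + (-451 + C)/((555*S/556))) = 2 + ((C + S) + (-451 + C)*(556/(555*S))) = 2 + ((C + S) + 556*(-451 + C)/(555*S)) = 2 + (C + S + 556*(-451 + C)/(555*S)) = 2 + C + S + 556*(-451 + C)/(555*S))
-390184 + T(635, l) = -390184 + (1/555)*(-250756 + 556*21 + 555*635*(2 + 21 + 635))/635 = -390184 + (1/555)*(1/635)*(-250756 + 11676 + 555*635*658) = -390184 + (1/555)*(1/635)*(-250756 + 11676 + 231895650) = -390184 + (1/555)*(1/635)*231656570 = -390184 + 46331314/70485 = -27455787926/70485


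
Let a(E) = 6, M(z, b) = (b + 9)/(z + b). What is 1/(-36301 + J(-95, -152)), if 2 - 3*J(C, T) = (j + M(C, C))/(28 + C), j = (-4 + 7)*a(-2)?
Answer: -19095/693153112 ≈ -2.7548e-5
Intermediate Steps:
M(z, b) = (9 + b)/(b + z)
j = 18 (j = (-4 + 7)*6 = 3*6 = 18)
J(C, T) = ⅔ - (18 + (9 + C)/(2*C))/(3*(28 + C)) (J(C, T) = ⅔ - (18 + (9 + C)/(C + C))/(3*(28 + C)) = ⅔ - (18 + (9 + C)/((2*C)))/(3*(28 + C)) = ⅔ - (18 + (1/(2*C))*(9 + C))/(3*(28 + C)) = ⅔ - (18 + (9 + C)/(2*C))/(3*(28 + C)))
1/(-36301 + J(-95, -152)) = 1/(-36301 + (⅙)*(-9 - 1*(-95) + 4*(-95)*(19 - 95))/(-95*(28 - 95))) = 1/(-36301 + (⅙)*(-1/95)*(-9 + 95 + 4*(-95)*(-76))/(-67)) = 1/(-36301 + (⅙)*(-1/95)*(-1/67)*(-9 + 95 + 28880)) = 1/(-36301 + (⅙)*(-1/95)*(-1/67)*28966) = 1/(-36301 + 14483/19095) = 1/(-693153112/19095) = -19095/693153112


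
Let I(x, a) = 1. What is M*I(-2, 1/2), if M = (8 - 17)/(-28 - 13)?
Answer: 9/41 ≈ 0.21951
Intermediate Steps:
M = 9/41 (M = -9/(-41) = -9*(-1/41) = 9/41 ≈ 0.21951)
M*I(-2, 1/2) = (9/41)*1 = 9/41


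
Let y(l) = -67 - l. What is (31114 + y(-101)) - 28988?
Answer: 2160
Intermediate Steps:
(31114 + y(-101)) - 28988 = (31114 + (-67 - 1*(-101))) - 28988 = (31114 + (-67 + 101)) - 28988 = (31114 + 34) - 28988 = 31148 - 28988 = 2160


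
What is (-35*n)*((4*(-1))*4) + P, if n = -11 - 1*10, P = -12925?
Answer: -24685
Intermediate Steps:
n = -21 (n = -11 - 10 = -21)
(-35*n)*((4*(-1))*4) + P = (-35*(-21))*((4*(-1))*4) - 12925 = 735*(-4*4) - 12925 = 735*(-16) - 12925 = -11760 - 12925 = -24685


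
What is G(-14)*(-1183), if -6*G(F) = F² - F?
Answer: 41405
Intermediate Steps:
G(F) = -F²/6 + F/6 (G(F) = -(F² - F)/6 = -F²/6 + F/6)
G(-14)*(-1183) = ((⅙)*(-14)*(1 - 1*(-14)))*(-1183) = ((⅙)*(-14)*(1 + 14))*(-1183) = ((⅙)*(-14)*15)*(-1183) = -35*(-1183) = 41405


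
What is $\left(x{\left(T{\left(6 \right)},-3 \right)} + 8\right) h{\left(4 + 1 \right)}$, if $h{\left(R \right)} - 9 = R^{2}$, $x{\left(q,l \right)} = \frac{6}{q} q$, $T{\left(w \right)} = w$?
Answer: $476$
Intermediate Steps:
$x{\left(q,l \right)} = 6$
$h{\left(R \right)} = 9 + R^{2}$
$\left(x{\left(T{\left(6 \right)},-3 \right)} + 8\right) h{\left(4 + 1 \right)} = \left(6 + 8\right) \left(9 + \left(4 + 1\right)^{2}\right) = 14 \left(9 + 5^{2}\right) = 14 \left(9 + 25\right) = 14 \cdot 34 = 476$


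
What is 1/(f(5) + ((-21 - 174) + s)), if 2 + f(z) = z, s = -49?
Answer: -1/241 ≈ -0.0041494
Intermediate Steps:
f(z) = -2 + z
1/(f(5) + ((-21 - 174) + s)) = 1/((-2 + 5) + ((-21 - 174) - 49)) = 1/(3 + (-195 - 49)) = 1/(3 - 244) = 1/(-241) = -1/241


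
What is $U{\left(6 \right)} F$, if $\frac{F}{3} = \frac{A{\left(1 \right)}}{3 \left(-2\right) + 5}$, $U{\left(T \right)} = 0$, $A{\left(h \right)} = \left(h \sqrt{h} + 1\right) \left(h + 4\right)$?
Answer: $0$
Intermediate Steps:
$A{\left(h \right)} = \left(1 + h^{\frac{3}{2}}\right) \left(4 + h\right)$ ($A{\left(h \right)} = \left(h^{\frac{3}{2}} + 1\right) \left(4 + h\right) = \left(1 + h^{\frac{3}{2}}\right) \left(4 + h\right)$)
$F = -30$ ($F = 3 \frac{4 + 1 + 1^{\frac{5}{2}} + 4 \cdot 1^{\frac{3}{2}}}{3 \left(-2\right) + 5} = 3 \frac{4 + 1 + 1 + 4 \cdot 1}{-6 + 5} = 3 \frac{4 + 1 + 1 + 4}{-1} = 3 \cdot 10 \left(-1\right) = 3 \left(-10\right) = -30$)
$U{\left(6 \right)} F = 0 \left(-30\right) = 0$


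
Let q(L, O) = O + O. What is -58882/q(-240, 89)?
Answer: -29441/89 ≈ -330.80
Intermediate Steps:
q(L, O) = 2*O
-58882/q(-240, 89) = -58882/(2*89) = -58882/178 = -58882*1/178 = -29441/89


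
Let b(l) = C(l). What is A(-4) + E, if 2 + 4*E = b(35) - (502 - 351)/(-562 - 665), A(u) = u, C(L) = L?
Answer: 10505/2454 ≈ 4.2808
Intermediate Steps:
b(l) = l
E = 20321/2454 (E = -½ + (35 - (502 - 351)/(-562 - 665))/4 = -½ + (35 - 151/(-1227))/4 = -½ + (35 - 151*(-1)/1227)/4 = -½ + (35 - 1*(-151/1227))/4 = -½ + (35 + 151/1227)/4 = -½ + (¼)*(43096/1227) = -½ + 10774/1227 = 20321/2454 ≈ 8.2808)
A(-4) + E = -4 + 20321/2454 = 10505/2454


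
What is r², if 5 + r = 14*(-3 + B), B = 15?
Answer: 26569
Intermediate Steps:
r = 163 (r = -5 + 14*(-3 + 15) = -5 + 14*12 = -5 + 168 = 163)
r² = 163² = 26569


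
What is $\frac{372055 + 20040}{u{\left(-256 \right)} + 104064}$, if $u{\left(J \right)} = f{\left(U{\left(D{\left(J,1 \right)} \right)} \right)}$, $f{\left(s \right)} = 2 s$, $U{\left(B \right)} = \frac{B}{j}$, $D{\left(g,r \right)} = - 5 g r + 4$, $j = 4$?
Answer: $\frac{392095}{104706} \approx 3.7447$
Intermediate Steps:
$D{\left(g,r \right)} = 4 - 5 g r$ ($D{\left(g,r \right)} = - 5 g r + 4 = 4 - 5 g r$)
$U{\left(B \right)} = \frac{B}{4}$
$u{\left(J \right)} = 2 - \frac{5 J}{2}$ ($u{\left(J \right)} = 2 \frac{4 - 5 J 1}{4} = 2 \frac{4 - 5 J}{4} = 2 \left(1 - \frac{5 J}{4}\right) = 2 - \frac{5 J}{2}$)
$\frac{372055 + 20040}{u{\left(-256 \right)} + 104064} = \frac{372055 + 20040}{\left(2 - -640\right) + 104064} = \frac{392095}{\left(2 + 640\right) + 104064} = \frac{392095}{642 + 104064} = \frac{392095}{104706}$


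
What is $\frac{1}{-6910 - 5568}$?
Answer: $- \frac{1}{12478} \approx -8.0141 \cdot 10^{-5}$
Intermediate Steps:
$\frac{1}{-6910 - 5568} = \frac{1}{-12478} = - \frac{1}{12478}$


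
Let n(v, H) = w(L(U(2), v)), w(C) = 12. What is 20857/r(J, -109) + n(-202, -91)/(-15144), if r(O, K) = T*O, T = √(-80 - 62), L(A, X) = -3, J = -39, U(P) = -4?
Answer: -1/1262 + 20857*I*√142/5538 ≈ -0.00079239 + 44.879*I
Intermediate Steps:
T = I*√142 (T = √(-142) = I*√142 ≈ 11.916*I)
n(v, H) = 12
r(O, K) = I*O*√142 (r(O, K) = (I*√142)*O = I*O*√142)
20857/r(J, -109) + n(-202, -91)/(-15144) = 20857/((I*(-39)*√142)) + 12/(-15144) = 20857/((-39*I*√142)) + 12*(-1/15144) = 20857*(I*√142/5538) - 1/1262 = 20857*I*√142/5538 - 1/1262 = -1/1262 + 20857*I*√142/5538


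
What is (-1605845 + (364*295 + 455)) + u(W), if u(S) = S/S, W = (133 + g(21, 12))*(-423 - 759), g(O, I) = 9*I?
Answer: -1498009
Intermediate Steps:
W = -284862 (W = (133 + 9*12)*(-423 - 759) = (133 + 108)*(-1182) = 241*(-1182) = -284862)
u(S) = 1
(-1605845 + (364*295 + 455)) + u(W) = (-1605845 + (364*295 + 455)) + 1 = (-1605845 + (107380 + 455)) + 1 = (-1605845 + 107835) + 1 = -1498010 + 1 = -1498009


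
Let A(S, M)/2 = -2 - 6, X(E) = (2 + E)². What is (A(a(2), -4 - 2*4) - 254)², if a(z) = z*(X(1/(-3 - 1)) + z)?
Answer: 72900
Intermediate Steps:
a(z) = z*(49/16 + z) (a(z) = z*((2 + 1/(-3 - 1))² + z) = z*((2 + 1/(-4))² + z) = z*((2 - ¼)² + z) = z*((7/4)² + z) = z*(49/16 + z))
A(S, M) = -16 (A(S, M) = 2*(-2 - 6) = 2*(-8) = -16)
(A(a(2), -4 - 2*4) - 254)² = (-16 - 254)² = (-270)² = 72900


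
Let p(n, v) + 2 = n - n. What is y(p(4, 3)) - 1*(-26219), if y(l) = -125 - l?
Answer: 26096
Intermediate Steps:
p(n, v) = -2 (p(n, v) = -2 + (n - n) = -2 + 0 = -2)
y(p(4, 3)) - 1*(-26219) = (-125 - 1*(-2)) - 1*(-26219) = (-125 + 2) + 26219 = -123 + 26219 = 26096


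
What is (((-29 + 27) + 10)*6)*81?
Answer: 3888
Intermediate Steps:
(((-29 + 27) + 10)*6)*81 = ((-2 + 10)*6)*81 = (8*6)*81 = 48*81 = 3888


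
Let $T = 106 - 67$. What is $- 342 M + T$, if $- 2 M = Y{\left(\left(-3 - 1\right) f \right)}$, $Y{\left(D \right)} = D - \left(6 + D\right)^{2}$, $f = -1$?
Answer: $-16377$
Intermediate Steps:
$T = 39$
$M = 48$ ($M = - \frac{\left(-3 - 1\right) \left(-1\right) - \left(6 + \left(-3 - 1\right) \left(-1\right)\right)^{2}}{2} = - \frac{\left(-4\right) \left(-1\right) - \left(6 - -4\right)^{2}}{2} = - \frac{4 - \left(6 + 4\right)^{2}}{2} = - \frac{4 - 10^{2}}{2} = - \frac{4 - 100}{2} = \left(- \frac{1}{2}\right) \left(-96\right) = 48$)
$- 342 M + T = \left(-342\right) 48 + 39 = -16416 + 39 = -16377$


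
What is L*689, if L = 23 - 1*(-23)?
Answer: 31694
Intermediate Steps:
L = 46 (L = 23 + 23 = 46)
L*689 = 46*689 = 31694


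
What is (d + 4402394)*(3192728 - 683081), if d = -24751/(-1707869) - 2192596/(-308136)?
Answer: 484527019697108800100311/43854660182 ≈ 1.1048e+13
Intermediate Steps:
d = 938073353015/131563980546 (d = -24751*(-1/1707869) - 2192596*(-1/308136) = 24751/1707869 + 548149/77034 = 938073353015/131563980546 ≈ 7.1302)
(d + 4402394)*(3192728 - 683081) = (938073353015/131563980546 + 4402394)*(3192728 - 683081) = (579197416645180139/131563980546)*2509647 = 484527019697108800100311/43854660182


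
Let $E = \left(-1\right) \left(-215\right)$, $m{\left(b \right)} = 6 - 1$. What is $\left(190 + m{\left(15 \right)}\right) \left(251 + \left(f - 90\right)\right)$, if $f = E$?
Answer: $73320$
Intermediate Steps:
$m{\left(b \right)} = 5$ ($m{\left(b \right)} = 6 - 1 = 5$)
$E = 215$
$f = 215$
$\left(190 + m{\left(15 \right)}\right) \left(251 + \left(f - 90\right)\right) = \left(190 + 5\right) \left(251 + \left(215 - 90\right)\right) = 195 \left(251 + \left(215 - 90\right)\right) = 195 \left(251 + 125\right) = 195 \cdot 376 = 73320$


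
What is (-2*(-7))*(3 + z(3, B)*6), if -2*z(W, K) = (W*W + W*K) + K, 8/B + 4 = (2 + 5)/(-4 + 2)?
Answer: -784/5 ≈ -156.80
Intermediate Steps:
B = -16/15 (B = 8/(-4 + (2 + 5)/(-4 + 2)) = 8/(-4 + 7/(-2)) = 8/(-4 + 7*(-½)) = 8/(-4 - 7/2) = 8/(-15/2) = 8*(-2/15) = -16/15 ≈ -1.0667)
z(W, K) = -K/2 - W²/2 - K*W/2 (z(W, K) = -((W*W + W*K) + K)/2 = -((W² + K*W) + K)/2 = -(K + W² + K*W)/2 = -K/2 - W²/2 - K*W/2)
(-2*(-7))*(3 + z(3, B)*6) = (-2*(-7))*(3 + (-½*(-16/15) - ½*3² - ½*(-16/15)*3)*6) = 14*(3 + (8/15 - ½*9 + 8/5)*6) = 14*(3 + (8/15 - 9/2 + 8/5)*6) = 14*(3 - 71/30*6) = 14*(3 - 71/5) = 14*(-56/5) = -784/5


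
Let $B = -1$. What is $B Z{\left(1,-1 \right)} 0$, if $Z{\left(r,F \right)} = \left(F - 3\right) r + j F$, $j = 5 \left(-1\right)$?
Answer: $0$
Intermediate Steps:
$j = -5$
$Z{\left(r,F \right)} = - 5 F + r \left(-3 + F\right)$ ($Z{\left(r,F \right)} = \left(F - 3\right) r - 5 F = \left(-3 + F\right) r - 5 F = r \left(-3 + F\right) - 5 F = - 5 F + r \left(-3 + F\right)$)
$B Z{\left(1,-1 \right)} 0 = - (\left(-5\right) \left(-1\right) - 3 - 1) 0 = - (5 - 3 - 1) 0 = \left(-1\right) 1 \cdot 0 = \left(-1\right) 0 = 0$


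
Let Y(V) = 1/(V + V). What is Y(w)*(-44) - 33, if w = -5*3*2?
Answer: -484/15 ≈ -32.267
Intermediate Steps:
w = -30 (w = -15*2 = -30)
Y(V) = 1/(2*V)
Y(w)*(-44) - 33 = ((1/2)/(-30))*(-44) - 33 = ((1/2)*(-1/30))*(-44) - 33 = -1/60*(-44) - 33 = 11/15 - 33 = -484/15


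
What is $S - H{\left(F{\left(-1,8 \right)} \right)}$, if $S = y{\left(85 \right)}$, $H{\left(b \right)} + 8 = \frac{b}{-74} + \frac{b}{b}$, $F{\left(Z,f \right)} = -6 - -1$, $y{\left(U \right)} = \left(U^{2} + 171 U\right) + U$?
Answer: $\frac{1617043}{74} \approx 21852.0$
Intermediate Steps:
$y{\left(U \right)} = U^{2} + 172 U$
$F{\left(Z,f \right)} = -5$ ($F{\left(Z,f \right)} = -6 + 1 = -5$)
$H{\left(b \right)} = -7 - \frac{b}{74}$ ($H{\left(b \right)} = -8 + \left(\frac{b}{-74} + \frac{b}{b}\right) = -8 + \left(b \left(- \frac{1}{74}\right) + 1\right) = -8 - \left(-1 + \frac{b}{74}\right) = -7 - \frac{b}{74}$)
$S = 21845$ ($S = 85 \left(172 + 85\right) = 85 \cdot 257 = 21845$)
$S - H{\left(F{\left(-1,8 \right)} \right)} = 21845 - \left(-7 - - \frac{5}{74}\right) = 21845 - \left(-7 + \frac{5}{74}\right) = 21845 - - \frac{513}{74} = 21845 + \frac{513}{74} = \frac{1617043}{74}$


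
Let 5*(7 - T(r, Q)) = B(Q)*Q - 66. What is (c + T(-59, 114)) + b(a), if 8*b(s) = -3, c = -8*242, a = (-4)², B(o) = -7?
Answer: -70263/40 ≈ -1756.6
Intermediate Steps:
a = 16
T(r, Q) = 101/5 + 7*Q/5 (T(r, Q) = 7 - (-7*Q - 66)/5 = 7 - (-66 - 7*Q)/5 = 7 + (66/5 + 7*Q/5) = 101/5 + 7*Q/5)
c = -1936
b(s) = -3/8 (b(s) = (⅛)*(-3) = -3/8)
(c + T(-59, 114)) + b(a) = (-1936 + (101/5 + (7/5)*114)) - 3/8 = (-1936 + (101/5 + 798/5)) - 3/8 = (-1936 + 899/5) - 3/8 = -8781/5 - 3/8 = -70263/40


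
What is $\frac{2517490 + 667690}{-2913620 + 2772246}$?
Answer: $- \frac{1592590}{70687} \approx -22.53$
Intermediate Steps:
$\frac{2517490 + 667690}{-2913620 + 2772246} = \frac{3185180}{-141374} = 3185180 \left(- \frac{1}{141374}\right) = - \frac{1592590}{70687}$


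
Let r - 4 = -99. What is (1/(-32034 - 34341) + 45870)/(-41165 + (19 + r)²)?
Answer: -3044621249/2348944875 ≈ -1.2962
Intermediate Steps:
r = -95 (r = 4 - 99 = -95)
(1/(-32034 - 34341) + 45870)/(-41165 + (19 + r)²) = (1/(-32034 - 34341) + 45870)/(-41165 + (19 - 95)²) = (1/(-66375) + 45870)/(-41165 + (-76)²) = (-1/66375 + 45870)/(-41165 + 5776) = (3044621249/66375)/(-35389) = (3044621249/66375)*(-1/35389) = -3044621249/2348944875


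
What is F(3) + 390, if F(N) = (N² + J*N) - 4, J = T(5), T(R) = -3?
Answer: 386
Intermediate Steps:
J = -3
F(N) = -4 + N² - 3*N (F(N) = (N² - 3*N) - 4 = -4 + N² - 3*N)
F(3) + 390 = (-4 + 3² - 3*3) + 390 = (-4 + 9 - 9) + 390 = -4 + 390 = 386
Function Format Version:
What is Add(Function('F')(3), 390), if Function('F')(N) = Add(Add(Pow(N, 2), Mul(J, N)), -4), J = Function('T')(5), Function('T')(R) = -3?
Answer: 386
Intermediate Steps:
J = -3
Function('F')(N) = Add(-4, Pow(N, 2), Mul(-3, N)) (Function('F')(N) = Add(Add(Pow(N, 2), Mul(-3, N)), -4) = Add(-4, Pow(N, 2), Mul(-3, N)))
Add(Function('F')(3), 390) = Add(Add(-4, Pow(3, 2), Mul(-3, 3)), 390) = Add(Add(-4, 9, -9), 390) = Add(-4, 390) = 386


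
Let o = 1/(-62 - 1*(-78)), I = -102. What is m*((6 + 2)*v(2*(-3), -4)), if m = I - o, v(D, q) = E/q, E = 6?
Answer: 4899/4 ≈ 1224.8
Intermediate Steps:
o = 1/16 (o = 1/(-62 + 78) = 1/16 ≈ 0.062500)
v(D, q) = 6/q
m = -1633/16 (m = -102 - 1*1/16 = -102 - 1/16 = -1633/16 ≈ -102.06)
m*((6 + 2)*v(2*(-3), -4)) = -1633*(6 + 2)*6/(-4)/16 = -1633*6*(-¼)/2 = -1633*(-3)/(2*2) = -1633/16*(-12) = 4899/4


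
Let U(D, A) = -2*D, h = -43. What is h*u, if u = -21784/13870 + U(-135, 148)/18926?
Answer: 4391795153/65625905 ≈ 66.922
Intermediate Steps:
u = -102134771/65625905 (u = -21784/13870 - 2*(-135)/18926 = -21784*1/13870 + 270*(1/18926) = -10892/6935 + 135/9463 = -102134771/65625905 ≈ -1.5563)
h*u = -43*(-102134771/65625905) = 4391795153/65625905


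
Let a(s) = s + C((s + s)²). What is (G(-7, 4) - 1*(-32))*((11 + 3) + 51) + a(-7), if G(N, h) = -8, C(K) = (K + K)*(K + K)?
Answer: 155217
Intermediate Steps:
C(K) = 4*K² (C(K) = (2*K)*(2*K) = 4*K²)
a(s) = s + 64*s⁴ (a(s) = s + 4*((s + s)²)² = s + 4*((2*s)²)² = s + 4*(4*s²)² = s + 4*(16*s⁴) = s + 64*s⁴)
(G(-7, 4) - 1*(-32))*((11 + 3) + 51) + a(-7) = (-8 - 1*(-32))*((11 + 3) + 51) + (-7 + 64*(-7)⁴) = (-8 + 32)*(14 + 51) + (-7 + 64*2401) = 24*65 + (-7 + 153664) = 1560 + 153657 = 155217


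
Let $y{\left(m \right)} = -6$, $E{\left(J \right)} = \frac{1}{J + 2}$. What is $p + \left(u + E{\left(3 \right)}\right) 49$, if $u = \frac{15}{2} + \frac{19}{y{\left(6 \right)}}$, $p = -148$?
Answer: $\frac{1112}{15} \approx 74.133$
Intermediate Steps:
$E{\left(J \right)} = \frac{1}{2 + J}$
$u = \frac{13}{3}$ ($u = \frac{15}{2} + \frac{19}{-6} = 15 \cdot \frac{1}{2} + 19 \left(- \frac{1}{6}\right) = \frac{15}{2} - \frac{19}{6} = \frac{13}{3} \approx 4.3333$)
$p + \left(u + E{\left(3 \right)}\right) 49 = -148 + \left(\frac{13}{3} + \frac{1}{2 + 3}\right) 49 = -148 + \left(\frac{13}{3} + \frac{1}{5}\right) 49 = -148 + \frac{68}{15} \cdot 49 = -148 + \frac{3332}{15} = \frac{1112}{15}$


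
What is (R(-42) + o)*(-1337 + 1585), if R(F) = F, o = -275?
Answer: -78616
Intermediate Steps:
(R(-42) + o)*(-1337 + 1585) = (-42 - 275)*(-1337 + 1585) = -317*248 = -78616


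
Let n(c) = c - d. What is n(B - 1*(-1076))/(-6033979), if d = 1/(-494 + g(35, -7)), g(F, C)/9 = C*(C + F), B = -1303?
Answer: 512565/13624724582 ≈ 3.7620e-5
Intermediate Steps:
g(F, C) = 9*C*(C + F) (g(F, C) = 9*(C*(C + F)) = 9*C*(C + F))
d = -1/2258 (d = 1/(-494 + 9*(-7)*(-7 + 35)) = 1/(-494 + 9*(-7)*28) = 1/(-494 - 1764) = 1/(-2258) = -1/2258 ≈ -0.00044287)
n(c) = 1/2258 + c (n(c) = c - 1*(-1/2258) = c + 1/2258 = 1/2258 + c)
n(B - 1*(-1076))/(-6033979) = (1/2258 + (-1303 - 1*(-1076)))/(-6033979) = (1/2258 + (-1303 + 1076))*(-1/6033979) = (1/2258 - 227)*(-1/6033979) = -512565/2258*(-1/6033979) = 512565/13624724582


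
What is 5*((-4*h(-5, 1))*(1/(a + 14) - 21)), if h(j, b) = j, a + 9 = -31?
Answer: -27350/13 ≈ -2103.8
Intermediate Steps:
a = -40 (a = -9 - 31 = -40)
5*((-4*h(-5, 1))*(1/(a + 14) - 21)) = 5*((-4*(-5))*(1/(-40 + 14) - 21)) = 5*(20*(1/(-26) - 21)) = 5*(20*(-1/26 - 21)) = 5*(20*(-547/26)) = 5*(-5470/13) = -27350/13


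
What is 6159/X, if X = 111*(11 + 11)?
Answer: 2053/814 ≈ 2.5221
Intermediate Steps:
X = 2442 (X = 111*22 = 2442)
6159/X = 6159/2442 = 6159*(1/2442) = 2053/814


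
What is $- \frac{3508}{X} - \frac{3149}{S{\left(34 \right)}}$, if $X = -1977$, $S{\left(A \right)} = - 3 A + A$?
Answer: $\frac{6464117}{134436} \approx 48.083$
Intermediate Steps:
$S{\left(A \right)} = - 2 A$
$- \frac{3508}{X} - \frac{3149}{S{\left(34 \right)}} = - \frac{3508}{-1977} - \frac{3149}{\left(-2\right) 34} = \left(-3508\right) \left(- \frac{1}{1977}\right) - \frac{3149}{-68} = \frac{3508}{1977} - - \frac{3149}{68} = \frac{3508}{1977} + \frac{3149}{68} = \frac{6464117}{134436}$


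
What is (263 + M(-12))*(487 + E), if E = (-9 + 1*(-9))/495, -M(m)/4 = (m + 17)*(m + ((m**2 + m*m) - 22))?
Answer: -129013711/55 ≈ -2.3457e+6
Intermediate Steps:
M(m) = -4*(17 + m)*(-22 + m + 2*m**2) (M(m) = -4*(m + 17)*(m + ((m**2 + m*m) - 22)) = -4*(17 + m)*(m + ((m**2 + m**2) - 22)) = -4*(17 + m)*(m + (2*m**2 - 22)) = -4*(17 + m)*(m + (-22 + 2*m**2)) = -4*(17 + m)*(-22 + m + 2*m**2))
E = -2/55 (E = (-9 - 9)*(1/495) = -18*1/495 = -2/55 ≈ -0.036364)
(263 + M(-12))*(487 + E) = (263 + (1496 - 140*(-12)**2 - 8*(-12)**3 + 20*(-12)))*(487 - 2/55) = (263 + (1496 - 140*144 - 8*(-1728) - 240))*(26783/55) = (263 + (1496 - 20160 + 13824 - 240))*(26783/55) = (263 - 5080)*(26783/55) = -4817*26783/55 = -129013711/55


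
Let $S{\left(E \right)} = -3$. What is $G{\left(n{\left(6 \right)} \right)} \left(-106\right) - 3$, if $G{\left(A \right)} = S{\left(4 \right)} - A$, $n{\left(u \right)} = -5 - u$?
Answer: $-851$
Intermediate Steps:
$G{\left(A \right)} = -3 - A$
$G{\left(n{\left(6 \right)} \right)} \left(-106\right) - 3 = \left(-3 - \left(-5 - 6\right)\right) \left(-106\right) - 3 = \left(-3 - -11\right) \left(-106\right) - 3 = \left(-3 + 11\right) \left(-106\right) - 3 = 8 \left(-106\right) - 3 = -848 - 3 = -851$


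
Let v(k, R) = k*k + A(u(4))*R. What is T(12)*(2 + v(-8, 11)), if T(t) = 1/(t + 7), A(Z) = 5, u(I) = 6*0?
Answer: 121/19 ≈ 6.3684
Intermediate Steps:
u(I) = 0
T(t) = 1/(7 + t)
v(k, R) = k² + 5*R (v(k, R) = k*k + 5*R = k² + 5*R)
T(12)*(2 + v(-8, 11)) = (2 + ((-8)² + 5*11))/(7 + 12) = (2 + (64 + 55))/19 = (2 + 119)/19 = (1/19)*121 = 121/19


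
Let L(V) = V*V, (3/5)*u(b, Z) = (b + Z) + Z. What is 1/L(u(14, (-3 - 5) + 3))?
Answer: 9/400 ≈ 0.022500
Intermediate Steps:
u(b, Z) = 5*b/3 + 10*Z/3 (u(b, Z) = 5*((b + Z) + Z)/3 = 5*((Z + b) + Z)/3 = 5*(b + 2*Z)/3 = 5*b/3 + 10*Z/3)
L(V) = V**2
1/L(u(14, (-3 - 5) + 3)) = 1/(((5/3)*14 + 10*((-3 - 5) + 3)/3)**2) = 1/((70/3 + 10*(-8 + 3)/3)**2) = 1/((70/3 + (10/3)*(-5))**2) = 1/((70/3 - 50/3)**2) = 1/((20/3)**2) = 1/(400/9) = 9/400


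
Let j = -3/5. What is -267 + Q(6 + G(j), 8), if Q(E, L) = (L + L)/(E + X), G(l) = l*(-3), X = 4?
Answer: -15673/59 ≈ -265.64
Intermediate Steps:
j = -⅗ (j = -3*⅕ = -⅗ ≈ -0.60000)
G(l) = -3*l
Q(E, L) = 2*L/(4 + E) (Q(E, L) = (L + L)/(E + 4) = (2*L)/(4 + E) = 2*L/(4 + E))
-267 + Q(6 + G(j), 8) = -267 + 2*8/(4 + (6 - 3*(-⅗))) = -267 + 2*8/(4 + (6 + 9/5)) = -267 + 2*8/(4 + 39/5) = -267 + 2*8/(59/5) = -267 + 2*8*(5/59) = -267 + 80/59 = -15673/59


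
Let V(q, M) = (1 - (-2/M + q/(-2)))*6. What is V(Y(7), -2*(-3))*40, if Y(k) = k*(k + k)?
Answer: 12080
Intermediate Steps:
Y(k) = 2*k**2 (Y(k) = k*(2*k) = 2*k**2)
V(q, M) = 6 + 3*q + 12/M (V(q, M) = (1 - (-2/M + q*(-1/2)))*6 = (1 - (-2/M - q/2))*6 = (1 + (q/2 + 2/M))*6 = (1 + q/2 + 2/M)*6 = 6 + 3*q + 12/M)
V(Y(7), -2*(-3))*40 = (6 + 3*(2*7**2) + 12/((-2*(-3))))*40 = (6 + 3*(2*49) + 12/6)*40 = (6 + 3*98 + 12*(1/6))*40 = (6 + 294 + 2)*40 = 302*40 = 12080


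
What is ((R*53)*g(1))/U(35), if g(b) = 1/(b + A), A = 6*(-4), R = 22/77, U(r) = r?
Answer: -106/5635 ≈ -0.018811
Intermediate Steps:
R = 2/7 (R = 22*(1/77) = 2/7 ≈ 0.28571)
A = -24
g(b) = 1/(-24 + b) (g(b) = 1/(b - 24) = 1/(-24 + b))
((R*53)*g(1))/U(35) = (((2/7)*53)/(-24 + 1))/35 = ((106/7)/(-23))*(1/35) = ((106/7)*(-1/23))*(1/35) = -106/161*1/35 = -106/5635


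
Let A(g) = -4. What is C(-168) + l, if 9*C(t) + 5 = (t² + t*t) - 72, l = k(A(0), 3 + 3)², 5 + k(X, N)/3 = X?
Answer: 62932/9 ≈ 6992.4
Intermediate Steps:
k(X, N) = -15 + 3*X
l = 729 (l = (-15 + 3*(-4))² = (-15 - 12)² = (-27)² = 729)
C(t) = -77/9 + 2*t²/9 (C(t) = -5/9 + ((t² + t*t) - 72)/9 = -5/9 + ((t² + t²) - 72)/9 = -5/9 + (2*t² - 72)/9 = -5/9 + (-72 + 2*t²)/9 = -5/9 + (-8 + 2*t²/9) = -77/9 + 2*t²/9)
C(-168) + l = (-77/9 + (2/9)*(-168)²) + 729 = (-77/9 + (2/9)*28224) + 729 = (-77/9 + 6272) + 729 = 56371/9 + 729 = 62932/9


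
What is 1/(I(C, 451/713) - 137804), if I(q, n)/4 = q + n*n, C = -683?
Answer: -508369/71443332180 ≈ -7.1157e-6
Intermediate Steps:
I(q, n) = 4*q + 4*n² (I(q, n) = 4*(q + n*n) = 4*(q + n²) = 4*q + 4*n²)
1/(I(C, 451/713) - 137804) = 1/((4*(-683) + 4*(451/713)²) - 137804) = 1/((-2732 + 4*(451*(1/713))²) - 137804) = 1/((-2732 + 4*(451/713)²) - 137804) = 1/((-2732 + 4*(203401/508369)) - 137804) = 1/((-2732 + 813604/508369) - 137804) = 1/(-1388050504/508369 - 137804) = 1/(-71443332180/508369) = -508369/71443332180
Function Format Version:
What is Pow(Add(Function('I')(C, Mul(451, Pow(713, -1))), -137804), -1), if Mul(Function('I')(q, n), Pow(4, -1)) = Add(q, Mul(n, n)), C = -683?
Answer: Rational(-508369, 71443332180) ≈ -7.1157e-6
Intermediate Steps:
Function('I')(q, n) = Add(Mul(4, q), Mul(4, Pow(n, 2))) (Function('I')(q, n) = Mul(4, Add(q, Mul(n, n))) = Mul(4, Add(q, Pow(n, 2))) = Add(Mul(4, q), Mul(4, Pow(n, 2))))
Pow(Add(Function('I')(C, Mul(451, Pow(713, -1))), -137804), -1) = Pow(Add(Add(Mul(4, -683), Mul(4, Pow(Mul(451, Pow(713, -1)), 2))), -137804), -1) = Pow(Add(Add(-2732, Mul(4, Pow(Mul(451, Rational(1, 713)), 2))), -137804), -1) = Pow(Add(Add(-2732, Mul(4, Pow(Rational(451, 713), 2))), -137804), -1) = Pow(Add(Add(-2732, Mul(4, Rational(203401, 508369))), -137804), -1) = Pow(Add(Add(-2732, Rational(813604, 508369)), -137804), -1) = Pow(Add(Rational(-1388050504, 508369), -137804), -1) = Pow(Rational(-71443332180, 508369), -1) = Rational(-508369, 71443332180)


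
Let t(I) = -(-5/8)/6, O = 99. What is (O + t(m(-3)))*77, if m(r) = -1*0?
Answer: 366289/48 ≈ 7631.0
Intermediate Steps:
m(r) = 0
t(I) = 5/48 (t(I) = -(-5*⅛)/6 = -(-5)/(8*6) = -1*(-5/48) = 5/48)
(O + t(m(-3)))*77 = (99 + 5/48)*77 = (4757/48)*77 = 366289/48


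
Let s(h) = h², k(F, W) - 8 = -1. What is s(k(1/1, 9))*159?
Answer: 7791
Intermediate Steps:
k(F, W) = 7 (k(F, W) = 8 - 1 = 7)
s(k(1/1, 9))*159 = 7²*159 = 49*159 = 7791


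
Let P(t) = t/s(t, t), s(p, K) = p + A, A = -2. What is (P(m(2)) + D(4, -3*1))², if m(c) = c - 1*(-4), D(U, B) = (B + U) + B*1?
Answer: ¼ ≈ 0.25000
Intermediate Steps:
D(U, B) = U + 2*B (D(U, B) = (B + U) + B = U + 2*B)
s(p, K) = -2 + p (s(p, K) = p - 2 = -2 + p)
m(c) = 4 + c (m(c) = c + 4 = 4 + c)
P(t) = t/(-2 + t)
(P(m(2)) + D(4, -3*1))² = ((4 + 2)/(-2 + (4 + 2)) + (4 + 2*(-3*1)))² = (6/(-2 + 6) + (4 + 2*(-3)))² = (6/4 + (4 - 6))² = (6*(¼) - 2)² = (3/2 - 2)² = (-½)² = ¼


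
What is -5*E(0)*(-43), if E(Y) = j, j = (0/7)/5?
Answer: 0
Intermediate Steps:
j = 0 (j = (0*(1/7))*(1/5) = 0*(1/5) = 0)
E(Y) = 0
-5*E(0)*(-43) = -5*0*(-43) = 0*(-43) = 0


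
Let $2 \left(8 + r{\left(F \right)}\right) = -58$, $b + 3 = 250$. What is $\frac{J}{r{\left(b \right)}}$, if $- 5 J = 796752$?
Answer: $\frac{796752}{185} \approx 4306.8$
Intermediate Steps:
$b = 247$ ($b = -3 + 250 = 247$)
$r{\left(F \right)} = -37$ ($r{\left(F \right)} = -8 + \frac{1}{2} \left(-58\right) = -8 - 29 = -37$)
$J = - \frac{796752}{5}$ ($J = \left(- \frac{1}{5}\right) 796752 = - \frac{796752}{5} \approx -1.5935 \cdot 10^{5}$)
$\frac{J}{r{\left(b \right)}} = - \frac{796752}{5 \left(-37\right)} = \left(- \frac{796752}{5}\right) \left(- \frac{1}{37}\right) = \frac{796752}{185}$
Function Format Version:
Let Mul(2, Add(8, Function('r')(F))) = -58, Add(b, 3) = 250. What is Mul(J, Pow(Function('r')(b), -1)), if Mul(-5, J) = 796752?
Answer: Rational(796752, 185) ≈ 4306.8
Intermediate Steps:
b = 247 (b = Add(-3, 250) = 247)
Function('r')(F) = -37 (Function('r')(F) = Add(-8, Mul(Rational(1, 2), -58)) = Add(-8, -29) = -37)
J = Rational(-796752, 5) (J = Mul(Rational(-1, 5), 796752) = Rational(-796752, 5) ≈ -1.5935e+5)
Mul(J, Pow(Function('r')(b), -1)) = Mul(Rational(-796752, 5), Pow(-37, -1)) = Mul(Rational(-796752, 5), Rational(-1, 37)) = Rational(796752, 185)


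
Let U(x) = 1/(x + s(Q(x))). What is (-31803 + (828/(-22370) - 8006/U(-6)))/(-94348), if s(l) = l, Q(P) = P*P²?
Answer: -19523741451/1055282380 ≈ -18.501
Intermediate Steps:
Q(P) = P³
U(x) = 1/(x + x³)
(-31803 + (828/(-22370) - 8006/U(-6)))/(-94348) = (-31803 + (828/(-22370) - 8006/(1/(-6 + (-6)³))))/(-94348) = (-31803 + (828*(-1/22370) - 8006/(1/(-6 - 216))))*(-1/94348) = (-31803 + (-414/11185 - 8006/(1/(-222))))*(-1/94348) = (-31803 + (-414/11185 - 8006/(-1/222)))*(-1/94348) = (-31803 + (-414/11185 - 8006*(-222)))*(-1/94348) = (-31803 + (-414/11185 + 1777332))*(-1/94348) = (-31803 + 19879458006/11185)*(-1/94348) = (19523741451/11185)*(-1/94348) = -19523741451/1055282380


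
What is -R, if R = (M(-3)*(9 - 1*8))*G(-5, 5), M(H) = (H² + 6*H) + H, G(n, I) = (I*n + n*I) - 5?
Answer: -660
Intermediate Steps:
G(n, I) = -5 + 2*I*n (G(n, I) = (I*n + I*n) - 5 = 2*I*n - 5 = -5 + 2*I*n)
M(H) = H² + 7*H
R = 660 (R = ((-3*(7 - 3))*(9 - 1*8))*(-5 + 2*5*(-5)) = ((-3*4)*(9 - 8))*(-5 - 50) = -12*1*(-55) = -12*(-55) = 660)
-R = -1*660 = -660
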